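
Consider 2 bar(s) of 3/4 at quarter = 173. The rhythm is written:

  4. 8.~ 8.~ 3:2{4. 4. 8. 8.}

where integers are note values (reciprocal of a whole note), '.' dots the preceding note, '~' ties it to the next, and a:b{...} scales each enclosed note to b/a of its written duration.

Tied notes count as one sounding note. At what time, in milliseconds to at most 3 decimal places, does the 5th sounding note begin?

1. 0.0ms @ 0 + 520.231ms (3/2)
2. 520.231ms @ 3/2 + 867.052ms (5/2)
3. 1387.283ms @ 4 + 346.821ms (1)
4. 1734.104ms @ 5 + 173.41ms (1/2)
5. 1907.514ms @ 11/2 + 173.41ms (1/2)

note 5 onset = 11/2b = 1907.514ms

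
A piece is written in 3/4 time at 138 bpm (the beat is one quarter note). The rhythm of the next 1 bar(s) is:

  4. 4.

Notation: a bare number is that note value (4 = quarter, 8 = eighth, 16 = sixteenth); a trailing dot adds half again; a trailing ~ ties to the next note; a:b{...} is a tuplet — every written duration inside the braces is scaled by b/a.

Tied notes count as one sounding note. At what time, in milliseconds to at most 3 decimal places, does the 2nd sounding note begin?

1. 0.0ms @ 0 + 652.174ms (3/2)
2. 652.174ms @ 3/2 + 652.174ms (3/2)

note 2 onset = 3/2b = 652.174ms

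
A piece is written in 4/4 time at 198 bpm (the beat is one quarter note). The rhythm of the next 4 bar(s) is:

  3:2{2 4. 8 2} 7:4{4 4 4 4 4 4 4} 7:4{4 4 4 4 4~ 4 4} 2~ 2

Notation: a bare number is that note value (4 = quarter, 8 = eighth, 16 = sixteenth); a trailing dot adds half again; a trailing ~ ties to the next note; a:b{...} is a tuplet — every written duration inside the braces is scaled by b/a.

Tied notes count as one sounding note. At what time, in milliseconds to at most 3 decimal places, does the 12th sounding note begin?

1. 0.0ms @ 0 + 404.04ms (4/3)
2. 404.04ms @ 4/3 + 303.03ms (1)
3. 707.071ms @ 7/3 + 101.01ms (1/3)
4. 808.081ms @ 8/3 + 404.04ms (4/3)
5. 1212.121ms @ 4 + 173.16ms (4/7)
6. 1385.281ms @ 32/7 + 173.16ms (4/7)
7. 1558.442ms @ 36/7 + 173.16ms (4/7)
8. 1731.602ms @ 40/7 + 173.16ms (4/7)
9. 1904.762ms @ 44/7 + 173.16ms (4/7)
10. 2077.922ms @ 48/7 + 173.16ms (4/7)
11. 2251.082ms @ 52/7 + 173.16ms (4/7)
12. 2424.242ms @ 8 + 173.16ms (4/7)
13. 2597.403ms @ 60/7 + 173.16ms (4/7)
14. 2770.563ms @ 64/7 + 173.16ms (4/7)
15. 2943.723ms @ 68/7 + 173.16ms (4/7)
16. 3116.883ms @ 72/7 + 346.32ms (8/7)
17. 3463.203ms @ 80/7 + 173.16ms (4/7)
18. 3636.364ms @ 12 + 1212.121ms (4)

note 12 onset = 8b = 2424.242ms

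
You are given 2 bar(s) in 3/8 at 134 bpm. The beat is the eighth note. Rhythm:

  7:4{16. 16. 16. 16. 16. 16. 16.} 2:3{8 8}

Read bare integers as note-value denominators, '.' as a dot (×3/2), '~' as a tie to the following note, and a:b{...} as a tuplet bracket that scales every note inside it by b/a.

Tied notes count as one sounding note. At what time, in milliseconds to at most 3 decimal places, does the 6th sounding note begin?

note 6 onset = 15/7b = 959.488ms

1. 0.0ms @ 0 + 191.898ms (3/7)
2. 191.898ms @ 3/7 + 191.898ms (3/7)
3. 383.795ms @ 6/7 + 191.898ms (3/7)
4. 575.693ms @ 9/7 + 191.898ms (3/7)
5. 767.591ms @ 12/7 + 191.898ms (3/7)
6. 959.488ms @ 15/7 + 191.898ms (3/7)
7. 1151.386ms @ 18/7 + 191.898ms (3/7)
8. 1343.284ms @ 3 + 671.642ms (3/2)
9. 2014.925ms @ 9/2 + 671.642ms (3/2)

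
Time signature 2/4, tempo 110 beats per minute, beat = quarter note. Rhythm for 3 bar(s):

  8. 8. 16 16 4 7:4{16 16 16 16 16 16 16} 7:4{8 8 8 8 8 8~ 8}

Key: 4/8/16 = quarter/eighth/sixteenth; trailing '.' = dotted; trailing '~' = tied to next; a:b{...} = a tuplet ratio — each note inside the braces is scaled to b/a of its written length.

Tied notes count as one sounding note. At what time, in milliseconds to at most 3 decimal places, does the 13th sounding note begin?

note 13 onset = 4b = 2181.818ms

1. 0.0ms @ 0 + 409.091ms (3/4)
2. 409.091ms @ 3/4 + 409.091ms (3/4)
3. 818.182ms @ 3/2 + 136.364ms (1/4)
4. 954.545ms @ 7/4 + 136.364ms (1/4)
5. 1090.909ms @ 2 + 545.455ms (1)
6. 1636.364ms @ 3 + 77.922ms (1/7)
7. 1714.286ms @ 22/7 + 77.922ms (1/7)
8. 1792.208ms @ 23/7 + 77.922ms (1/7)
9. 1870.13ms @ 24/7 + 77.922ms (1/7)
10. 1948.052ms @ 25/7 + 77.922ms (1/7)
11. 2025.974ms @ 26/7 + 77.922ms (1/7)
12. 2103.896ms @ 27/7 + 77.922ms (1/7)
13. 2181.818ms @ 4 + 155.844ms (2/7)
14. 2337.662ms @ 30/7 + 155.844ms (2/7)
15. 2493.506ms @ 32/7 + 155.844ms (2/7)
16. 2649.351ms @ 34/7 + 155.844ms (2/7)
17. 2805.195ms @ 36/7 + 155.844ms (2/7)
18. 2961.039ms @ 38/7 + 311.688ms (4/7)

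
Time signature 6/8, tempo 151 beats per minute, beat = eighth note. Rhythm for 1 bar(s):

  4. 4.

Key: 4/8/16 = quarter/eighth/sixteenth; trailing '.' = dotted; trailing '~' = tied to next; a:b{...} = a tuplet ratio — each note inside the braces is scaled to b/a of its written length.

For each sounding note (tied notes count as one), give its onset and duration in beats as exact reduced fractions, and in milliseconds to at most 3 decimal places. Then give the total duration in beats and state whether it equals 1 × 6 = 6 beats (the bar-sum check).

1) 0.0ms=0b +1192.053ms=3b
2) 1192.053ms=3b +1192.053ms=3b
Σ=6b of 6 (151bpm 6/8) — PASS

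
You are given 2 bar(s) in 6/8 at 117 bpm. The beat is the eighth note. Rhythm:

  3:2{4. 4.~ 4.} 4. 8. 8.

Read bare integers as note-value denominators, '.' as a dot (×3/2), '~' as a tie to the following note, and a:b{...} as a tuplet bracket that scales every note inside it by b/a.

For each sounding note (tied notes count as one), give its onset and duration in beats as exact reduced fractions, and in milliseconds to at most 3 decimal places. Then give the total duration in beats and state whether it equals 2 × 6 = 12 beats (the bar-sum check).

1) 0.0ms=0b +1025.641ms=2b
2) 1025.641ms=2b +2051.282ms=4b
3) 3076.923ms=6b +1538.462ms=3b
4) 4615.385ms=9b +769.231ms=3/2b
5) 5384.615ms=21/2b +769.231ms=3/2b
Σ=12b of 12 (117bpm 6/8) — PASS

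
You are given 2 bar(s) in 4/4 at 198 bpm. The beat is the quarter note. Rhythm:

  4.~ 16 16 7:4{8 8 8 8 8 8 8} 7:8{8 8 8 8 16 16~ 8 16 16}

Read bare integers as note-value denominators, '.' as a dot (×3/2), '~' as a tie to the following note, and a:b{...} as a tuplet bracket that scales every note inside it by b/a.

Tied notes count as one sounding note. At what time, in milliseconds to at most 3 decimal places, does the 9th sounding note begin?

1. 0.0ms @ 0 + 530.303ms (7/4)
2. 530.303ms @ 7/4 + 75.758ms (1/4)
3. 606.061ms @ 2 + 86.58ms (2/7)
4. 692.641ms @ 16/7 + 86.58ms (2/7)
5. 779.221ms @ 18/7 + 86.58ms (2/7)
6. 865.801ms @ 20/7 + 86.58ms (2/7)
7. 952.381ms @ 22/7 + 86.58ms (2/7)
8. 1038.961ms @ 24/7 + 86.58ms (2/7)
9. 1125.541ms @ 26/7 + 86.58ms (2/7)
10. 1212.121ms @ 4 + 173.16ms (4/7)
11. 1385.281ms @ 32/7 + 173.16ms (4/7)
12. 1558.442ms @ 36/7 + 173.16ms (4/7)
13. 1731.602ms @ 40/7 + 173.16ms (4/7)
14. 1904.762ms @ 44/7 + 86.58ms (2/7)
15. 1991.342ms @ 46/7 + 259.74ms (6/7)
16. 2251.082ms @ 52/7 + 86.58ms (2/7)
17. 2337.662ms @ 54/7 + 86.58ms (2/7)

note 9 onset = 26/7b = 1125.541ms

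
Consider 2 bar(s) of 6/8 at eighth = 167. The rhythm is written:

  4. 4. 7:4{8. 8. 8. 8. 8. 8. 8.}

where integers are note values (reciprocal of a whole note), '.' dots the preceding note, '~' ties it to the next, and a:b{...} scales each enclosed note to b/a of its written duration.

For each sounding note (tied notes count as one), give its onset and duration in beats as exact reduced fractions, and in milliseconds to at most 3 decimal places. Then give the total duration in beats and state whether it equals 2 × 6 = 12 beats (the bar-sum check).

1) 0.0ms=0b +1077.844ms=3b
2) 1077.844ms=3b +1077.844ms=3b
3) 2155.689ms=6b +307.956ms=6/7b
4) 2463.644ms=48/7b +307.956ms=6/7b
5) 2771.6ms=54/7b +307.956ms=6/7b
6) 3079.555ms=60/7b +307.956ms=6/7b
7) 3387.511ms=66/7b +307.956ms=6/7b
8) 3695.466ms=72/7b +307.956ms=6/7b
9) 4003.422ms=78/7b +307.956ms=6/7b
Σ=12b of 12 (167bpm 6/8) — PASS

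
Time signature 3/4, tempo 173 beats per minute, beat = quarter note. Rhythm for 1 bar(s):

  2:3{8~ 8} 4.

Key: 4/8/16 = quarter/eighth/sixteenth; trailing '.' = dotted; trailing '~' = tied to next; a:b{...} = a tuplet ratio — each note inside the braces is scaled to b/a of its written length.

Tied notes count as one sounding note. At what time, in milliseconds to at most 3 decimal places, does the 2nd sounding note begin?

note 2 onset = 3/2b = 520.231ms

1. 0.0ms @ 0 + 520.231ms (3/2)
2. 520.231ms @ 3/2 + 520.231ms (3/2)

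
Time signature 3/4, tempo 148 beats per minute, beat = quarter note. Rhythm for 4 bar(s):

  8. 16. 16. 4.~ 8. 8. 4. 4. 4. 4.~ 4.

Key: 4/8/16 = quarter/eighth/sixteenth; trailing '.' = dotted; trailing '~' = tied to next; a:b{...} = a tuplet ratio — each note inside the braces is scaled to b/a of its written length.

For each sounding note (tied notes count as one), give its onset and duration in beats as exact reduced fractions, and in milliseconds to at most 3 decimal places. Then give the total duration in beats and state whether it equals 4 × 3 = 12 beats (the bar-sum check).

1) 0.0ms=0b +304.054ms=3/4b
2) 304.054ms=3/4b +152.027ms=3/8b
3) 456.081ms=9/8b +152.027ms=3/8b
4) 608.108ms=3/2b +912.162ms=9/4b
5) 1520.27ms=15/4b +304.054ms=3/4b
6) 1824.324ms=9/2b +608.108ms=3/2b
7) 2432.432ms=6b +608.108ms=3/2b
8) 3040.541ms=15/2b +608.108ms=3/2b
9) 3648.649ms=9b +1216.216ms=3b
Σ=12b of 12 (148bpm 3/4) — PASS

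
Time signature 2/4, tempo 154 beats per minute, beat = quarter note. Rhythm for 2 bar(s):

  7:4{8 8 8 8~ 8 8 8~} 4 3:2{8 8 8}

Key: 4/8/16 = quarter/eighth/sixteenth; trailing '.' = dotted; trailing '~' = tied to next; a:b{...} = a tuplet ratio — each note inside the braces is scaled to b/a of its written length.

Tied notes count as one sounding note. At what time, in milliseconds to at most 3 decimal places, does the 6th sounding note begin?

note 6 onset = 12/7b = 667.904ms

1. 0.0ms @ 0 + 111.317ms (2/7)
2. 111.317ms @ 2/7 + 111.317ms (2/7)
3. 222.635ms @ 4/7 + 111.317ms (2/7)
4. 333.952ms @ 6/7 + 222.635ms (4/7)
5. 556.586ms @ 10/7 + 111.317ms (2/7)
6. 667.904ms @ 12/7 + 500.928ms (9/7)
7. 1168.831ms @ 3 + 129.87ms (1/3)
8. 1298.701ms @ 10/3 + 129.87ms (1/3)
9. 1428.571ms @ 11/3 + 129.87ms (1/3)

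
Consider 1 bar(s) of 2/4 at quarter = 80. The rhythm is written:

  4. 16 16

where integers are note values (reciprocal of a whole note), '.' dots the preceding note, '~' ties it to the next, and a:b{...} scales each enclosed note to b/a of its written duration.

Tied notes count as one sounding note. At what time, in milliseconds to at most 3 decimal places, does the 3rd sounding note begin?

note 3 onset = 7/4b = 1312.5ms

1. 0.0ms @ 0 + 1125.0ms (3/2)
2. 1125.0ms @ 3/2 + 187.5ms (1/4)
3. 1312.5ms @ 7/4 + 187.5ms (1/4)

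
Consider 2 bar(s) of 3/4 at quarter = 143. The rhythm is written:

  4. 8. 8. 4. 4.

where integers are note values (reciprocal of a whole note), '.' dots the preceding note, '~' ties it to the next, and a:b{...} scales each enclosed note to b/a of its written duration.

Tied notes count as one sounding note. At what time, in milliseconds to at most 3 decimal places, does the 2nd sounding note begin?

1. 0.0ms @ 0 + 629.371ms (3/2)
2. 629.371ms @ 3/2 + 314.685ms (3/4)
3. 944.056ms @ 9/4 + 314.685ms (3/4)
4. 1258.741ms @ 3 + 629.371ms (3/2)
5. 1888.112ms @ 9/2 + 629.371ms (3/2)

note 2 onset = 3/2b = 629.371ms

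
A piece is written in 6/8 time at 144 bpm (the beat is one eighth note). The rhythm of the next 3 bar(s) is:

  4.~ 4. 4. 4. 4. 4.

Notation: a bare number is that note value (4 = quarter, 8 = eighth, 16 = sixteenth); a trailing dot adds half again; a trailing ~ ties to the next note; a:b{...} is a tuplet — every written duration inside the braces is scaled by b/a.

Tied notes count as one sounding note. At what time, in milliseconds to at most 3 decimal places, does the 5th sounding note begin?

note 5 onset = 15b = 6250.0ms

1. 0.0ms @ 0 + 2500.0ms (6)
2. 2500.0ms @ 6 + 1250.0ms (3)
3. 3750.0ms @ 9 + 1250.0ms (3)
4. 5000.0ms @ 12 + 1250.0ms (3)
5. 6250.0ms @ 15 + 1250.0ms (3)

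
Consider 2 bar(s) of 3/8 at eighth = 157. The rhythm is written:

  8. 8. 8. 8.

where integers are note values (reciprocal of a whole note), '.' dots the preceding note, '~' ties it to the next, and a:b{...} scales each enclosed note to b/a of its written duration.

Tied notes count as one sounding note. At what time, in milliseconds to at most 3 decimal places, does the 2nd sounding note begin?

note 2 onset = 3/2b = 573.248ms

1. 0.0ms @ 0 + 573.248ms (3/2)
2. 573.248ms @ 3/2 + 573.248ms (3/2)
3. 1146.497ms @ 3 + 573.248ms (3/2)
4. 1719.745ms @ 9/2 + 573.248ms (3/2)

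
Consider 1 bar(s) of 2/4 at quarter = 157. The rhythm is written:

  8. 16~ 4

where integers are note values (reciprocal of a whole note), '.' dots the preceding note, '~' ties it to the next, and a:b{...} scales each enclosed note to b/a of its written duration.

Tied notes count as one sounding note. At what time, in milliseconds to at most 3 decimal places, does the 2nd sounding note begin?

1. 0.0ms @ 0 + 286.624ms (3/4)
2. 286.624ms @ 3/4 + 477.707ms (5/4)

note 2 onset = 3/4b = 286.624ms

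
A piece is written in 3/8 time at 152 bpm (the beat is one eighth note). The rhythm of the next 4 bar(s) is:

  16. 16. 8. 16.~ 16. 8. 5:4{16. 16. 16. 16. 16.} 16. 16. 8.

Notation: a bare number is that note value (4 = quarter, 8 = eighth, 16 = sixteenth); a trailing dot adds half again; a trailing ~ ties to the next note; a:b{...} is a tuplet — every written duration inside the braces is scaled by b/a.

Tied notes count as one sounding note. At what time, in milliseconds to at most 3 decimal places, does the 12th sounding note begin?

1. 0.0ms @ 0 + 296.053ms (3/4)
2. 296.053ms @ 3/4 + 296.053ms (3/4)
3. 592.105ms @ 3/2 + 592.105ms (3/2)
4. 1184.211ms @ 3 + 592.105ms (3/2)
5. 1776.316ms @ 9/2 + 592.105ms (3/2)
6. 2368.421ms @ 6 + 236.842ms (3/5)
7. 2605.263ms @ 33/5 + 236.842ms (3/5)
8. 2842.105ms @ 36/5 + 236.842ms (3/5)
9. 3078.947ms @ 39/5 + 236.842ms (3/5)
10. 3315.789ms @ 42/5 + 236.842ms (3/5)
11. 3552.632ms @ 9 + 296.053ms (3/4)
12. 3848.684ms @ 39/4 + 296.053ms (3/4)
13. 4144.737ms @ 21/2 + 592.105ms (3/2)

note 12 onset = 39/4b = 3848.684ms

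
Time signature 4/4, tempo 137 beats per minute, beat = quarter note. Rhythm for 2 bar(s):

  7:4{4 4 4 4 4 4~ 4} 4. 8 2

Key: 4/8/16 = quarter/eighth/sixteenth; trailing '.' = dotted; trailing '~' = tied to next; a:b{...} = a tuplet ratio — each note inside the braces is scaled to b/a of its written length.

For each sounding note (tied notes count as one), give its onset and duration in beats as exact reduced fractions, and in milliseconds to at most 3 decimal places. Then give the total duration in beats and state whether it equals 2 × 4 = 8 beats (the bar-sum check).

1) 0.0ms=0b +250.261ms=4/7b
2) 250.261ms=4/7b +250.261ms=4/7b
3) 500.521ms=8/7b +250.261ms=4/7b
4) 750.782ms=12/7b +250.261ms=4/7b
5) 1001.043ms=16/7b +250.261ms=4/7b
6) 1251.303ms=20/7b +500.521ms=8/7b
7) 1751.825ms=4b +656.934ms=3/2b
8) 2408.759ms=11/2b +218.978ms=1/2b
9) 2627.737ms=6b +875.912ms=2b
Σ=8b of 8 (137bpm 4/4) — PASS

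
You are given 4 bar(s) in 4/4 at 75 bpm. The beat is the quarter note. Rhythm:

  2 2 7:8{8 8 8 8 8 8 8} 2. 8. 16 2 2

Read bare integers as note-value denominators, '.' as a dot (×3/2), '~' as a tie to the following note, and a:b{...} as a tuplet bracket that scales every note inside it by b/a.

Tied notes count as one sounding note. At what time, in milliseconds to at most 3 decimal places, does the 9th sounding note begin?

note 9 onset = 52/7b = 5942.857ms

1. 0.0ms @ 0 + 1600.0ms (2)
2. 1600.0ms @ 2 + 1600.0ms (2)
3. 3200.0ms @ 4 + 457.143ms (4/7)
4. 3657.143ms @ 32/7 + 457.143ms (4/7)
5. 4114.286ms @ 36/7 + 457.143ms (4/7)
6. 4571.429ms @ 40/7 + 457.143ms (4/7)
7. 5028.571ms @ 44/7 + 457.143ms (4/7)
8. 5485.714ms @ 48/7 + 457.143ms (4/7)
9. 5942.857ms @ 52/7 + 457.143ms (4/7)
10. 6400.0ms @ 8 + 2400.0ms (3)
11. 8800.0ms @ 11 + 600.0ms (3/4)
12. 9400.0ms @ 47/4 + 200.0ms (1/4)
13. 9600.0ms @ 12 + 1600.0ms (2)
14. 11200.0ms @ 14 + 1600.0ms (2)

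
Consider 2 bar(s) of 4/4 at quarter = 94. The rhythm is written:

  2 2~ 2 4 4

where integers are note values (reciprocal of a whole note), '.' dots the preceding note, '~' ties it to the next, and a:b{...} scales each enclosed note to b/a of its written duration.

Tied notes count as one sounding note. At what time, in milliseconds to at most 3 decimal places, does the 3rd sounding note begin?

1. 0.0ms @ 0 + 1276.596ms (2)
2. 1276.596ms @ 2 + 2553.191ms (4)
3. 3829.787ms @ 6 + 638.298ms (1)
4. 4468.085ms @ 7 + 638.298ms (1)

note 3 onset = 6b = 3829.787ms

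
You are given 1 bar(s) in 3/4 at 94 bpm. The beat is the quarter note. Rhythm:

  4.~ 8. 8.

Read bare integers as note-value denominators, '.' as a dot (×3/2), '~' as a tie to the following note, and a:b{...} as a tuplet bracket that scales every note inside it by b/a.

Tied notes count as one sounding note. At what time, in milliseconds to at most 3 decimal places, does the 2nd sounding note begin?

note 2 onset = 9/4b = 1436.17ms

1. 0.0ms @ 0 + 1436.17ms (9/4)
2. 1436.17ms @ 9/4 + 478.723ms (3/4)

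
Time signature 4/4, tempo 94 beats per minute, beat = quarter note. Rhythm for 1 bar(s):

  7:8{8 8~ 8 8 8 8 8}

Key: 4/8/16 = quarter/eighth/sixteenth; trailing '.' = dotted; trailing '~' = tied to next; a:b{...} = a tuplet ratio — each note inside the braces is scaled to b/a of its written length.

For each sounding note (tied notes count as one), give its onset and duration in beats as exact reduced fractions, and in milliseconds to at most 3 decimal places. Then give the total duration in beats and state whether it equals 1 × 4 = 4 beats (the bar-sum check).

1) 0.0ms=0b +364.742ms=4/7b
2) 364.742ms=4/7b +729.483ms=8/7b
3) 1094.225ms=12/7b +364.742ms=4/7b
4) 1458.967ms=16/7b +364.742ms=4/7b
5) 1823.708ms=20/7b +364.742ms=4/7b
6) 2188.45ms=24/7b +364.742ms=4/7b
Σ=4b of 4 (94bpm 4/4) — PASS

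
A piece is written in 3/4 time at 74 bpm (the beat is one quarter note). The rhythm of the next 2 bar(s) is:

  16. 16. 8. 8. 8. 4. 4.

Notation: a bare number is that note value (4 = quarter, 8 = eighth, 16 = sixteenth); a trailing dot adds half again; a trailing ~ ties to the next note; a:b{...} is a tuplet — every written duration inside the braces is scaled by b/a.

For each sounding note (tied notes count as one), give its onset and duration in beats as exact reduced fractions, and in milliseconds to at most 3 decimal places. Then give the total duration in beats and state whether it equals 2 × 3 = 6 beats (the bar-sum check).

1) 0.0ms=0b +304.054ms=3/8b
2) 304.054ms=3/8b +304.054ms=3/8b
3) 608.108ms=3/4b +608.108ms=3/4b
4) 1216.216ms=3/2b +608.108ms=3/4b
5) 1824.324ms=9/4b +608.108ms=3/4b
6) 2432.432ms=3b +1216.216ms=3/2b
7) 3648.649ms=9/2b +1216.216ms=3/2b
Σ=6b of 6 (74bpm 3/4) — PASS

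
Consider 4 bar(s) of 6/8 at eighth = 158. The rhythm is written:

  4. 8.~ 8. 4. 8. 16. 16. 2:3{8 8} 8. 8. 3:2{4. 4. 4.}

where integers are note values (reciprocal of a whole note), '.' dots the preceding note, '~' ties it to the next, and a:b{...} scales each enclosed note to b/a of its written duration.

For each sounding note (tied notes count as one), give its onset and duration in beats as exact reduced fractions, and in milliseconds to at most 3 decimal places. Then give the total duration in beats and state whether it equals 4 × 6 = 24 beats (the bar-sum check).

1) 0.0ms=0b +1139.241ms=3b
2) 1139.241ms=3b +1139.241ms=3b
3) 2278.481ms=6b +1139.241ms=3b
4) 3417.722ms=9b +569.62ms=3/2b
5) 3987.342ms=21/2b +284.81ms=3/4b
6) 4272.152ms=45/4b +284.81ms=3/4b
7) 4556.962ms=12b +569.62ms=3/2b
8) 5126.582ms=27/2b +569.62ms=3/2b
9) 5696.203ms=15b +569.62ms=3/2b
10) 6265.823ms=33/2b +569.62ms=3/2b
11) 6835.443ms=18b +759.494ms=2b
12) 7594.937ms=20b +759.494ms=2b
13) 8354.43ms=22b +759.494ms=2b
Σ=24b of 24 (158bpm 6/8) — PASS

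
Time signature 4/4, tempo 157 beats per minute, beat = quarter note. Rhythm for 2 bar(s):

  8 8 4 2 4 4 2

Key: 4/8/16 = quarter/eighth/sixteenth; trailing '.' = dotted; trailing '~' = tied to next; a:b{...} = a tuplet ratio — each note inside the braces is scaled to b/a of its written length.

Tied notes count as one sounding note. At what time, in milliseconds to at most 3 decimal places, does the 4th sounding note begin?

note 4 onset = 2b = 764.331ms

1. 0.0ms @ 0 + 191.083ms (1/2)
2. 191.083ms @ 1/2 + 191.083ms (1/2)
3. 382.166ms @ 1 + 382.166ms (1)
4. 764.331ms @ 2 + 764.331ms (2)
5. 1528.662ms @ 4 + 382.166ms (1)
6. 1910.828ms @ 5 + 382.166ms (1)
7. 2292.994ms @ 6 + 764.331ms (2)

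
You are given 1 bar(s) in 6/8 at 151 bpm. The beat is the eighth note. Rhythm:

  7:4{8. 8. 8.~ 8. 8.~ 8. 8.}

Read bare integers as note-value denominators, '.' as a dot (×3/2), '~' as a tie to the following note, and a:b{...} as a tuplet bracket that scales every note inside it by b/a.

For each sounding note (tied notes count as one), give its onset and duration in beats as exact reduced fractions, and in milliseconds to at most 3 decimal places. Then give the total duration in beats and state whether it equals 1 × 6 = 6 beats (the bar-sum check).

1) 0.0ms=0b +340.587ms=6/7b
2) 340.587ms=6/7b +340.587ms=6/7b
3) 681.173ms=12/7b +681.173ms=12/7b
4) 1362.346ms=24/7b +681.173ms=12/7b
5) 2043.519ms=36/7b +340.587ms=6/7b
Σ=6b of 6 (151bpm 6/8) — PASS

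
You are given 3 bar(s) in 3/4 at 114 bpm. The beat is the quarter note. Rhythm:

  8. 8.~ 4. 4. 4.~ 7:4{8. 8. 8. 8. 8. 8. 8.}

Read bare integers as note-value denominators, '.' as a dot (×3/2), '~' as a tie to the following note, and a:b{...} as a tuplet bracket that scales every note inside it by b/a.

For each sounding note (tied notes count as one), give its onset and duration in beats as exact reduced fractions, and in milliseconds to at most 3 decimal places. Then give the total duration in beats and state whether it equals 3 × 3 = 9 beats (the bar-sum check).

1) 0.0ms=0b +394.737ms=3/4b
2) 394.737ms=3/4b +1184.211ms=9/4b
3) 1578.947ms=3b +789.474ms=3/2b
4) 2368.421ms=9/2b +1015.038ms=27/14b
5) 3383.459ms=45/7b +225.564ms=3/7b
6) 3609.023ms=48/7b +225.564ms=3/7b
7) 3834.586ms=51/7b +225.564ms=3/7b
8) 4060.15ms=54/7b +225.564ms=3/7b
9) 4285.714ms=57/7b +225.564ms=3/7b
10) 4511.278ms=60/7b +225.564ms=3/7b
Σ=9b of 9 (114bpm 3/4) — PASS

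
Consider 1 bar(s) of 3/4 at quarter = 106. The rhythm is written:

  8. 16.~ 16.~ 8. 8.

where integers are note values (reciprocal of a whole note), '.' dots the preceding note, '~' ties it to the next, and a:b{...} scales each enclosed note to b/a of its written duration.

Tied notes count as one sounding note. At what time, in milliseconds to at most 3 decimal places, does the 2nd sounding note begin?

1. 0.0ms @ 0 + 424.528ms (3/4)
2. 424.528ms @ 3/4 + 849.057ms (3/2)
3. 1273.585ms @ 9/4 + 424.528ms (3/4)

note 2 onset = 3/4b = 424.528ms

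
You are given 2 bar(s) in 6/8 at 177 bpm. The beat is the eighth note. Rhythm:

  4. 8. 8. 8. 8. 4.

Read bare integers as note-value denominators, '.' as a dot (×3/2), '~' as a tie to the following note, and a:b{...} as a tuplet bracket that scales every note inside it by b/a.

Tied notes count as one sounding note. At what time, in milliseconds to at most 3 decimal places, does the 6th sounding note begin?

1. 0.0ms @ 0 + 1016.949ms (3)
2. 1016.949ms @ 3 + 508.475ms (3/2)
3. 1525.424ms @ 9/2 + 508.475ms (3/2)
4. 2033.898ms @ 6 + 508.475ms (3/2)
5. 2542.373ms @ 15/2 + 508.475ms (3/2)
6. 3050.847ms @ 9 + 1016.949ms (3)

note 6 onset = 9b = 3050.847ms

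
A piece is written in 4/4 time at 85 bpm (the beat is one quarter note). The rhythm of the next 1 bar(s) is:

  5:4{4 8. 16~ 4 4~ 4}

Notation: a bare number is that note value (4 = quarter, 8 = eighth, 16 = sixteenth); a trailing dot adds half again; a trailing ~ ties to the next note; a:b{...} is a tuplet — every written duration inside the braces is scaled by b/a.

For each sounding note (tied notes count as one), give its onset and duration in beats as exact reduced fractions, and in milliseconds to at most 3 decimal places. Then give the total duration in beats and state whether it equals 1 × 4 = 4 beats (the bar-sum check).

1) 0.0ms=0b +564.706ms=4/5b
2) 564.706ms=4/5b +423.529ms=3/5b
3) 988.235ms=7/5b +705.882ms=1b
4) 1694.118ms=12/5b +1129.412ms=8/5b
Σ=4b of 4 (85bpm 4/4) — PASS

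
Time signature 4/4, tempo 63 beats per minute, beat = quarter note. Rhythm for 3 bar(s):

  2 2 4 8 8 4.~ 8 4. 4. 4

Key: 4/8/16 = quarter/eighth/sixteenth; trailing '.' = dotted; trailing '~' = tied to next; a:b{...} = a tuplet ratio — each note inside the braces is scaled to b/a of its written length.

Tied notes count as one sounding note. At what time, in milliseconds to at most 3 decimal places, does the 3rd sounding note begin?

1. 0.0ms @ 0 + 1904.762ms (2)
2. 1904.762ms @ 2 + 1904.762ms (2)
3. 3809.524ms @ 4 + 952.381ms (1)
4. 4761.905ms @ 5 + 476.19ms (1/2)
5. 5238.095ms @ 11/2 + 476.19ms (1/2)
6. 5714.286ms @ 6 + 1904.762ms (2)
7. 7619.048ms @ 8 + 1428.571ms (3/2)
8. 9047.619ms @ 19/2 + 1428.571ms (3/2)
9. 10476.19ms @ 11 + 952.381ms (1)

note 3 onset = 4b = 3809.524ms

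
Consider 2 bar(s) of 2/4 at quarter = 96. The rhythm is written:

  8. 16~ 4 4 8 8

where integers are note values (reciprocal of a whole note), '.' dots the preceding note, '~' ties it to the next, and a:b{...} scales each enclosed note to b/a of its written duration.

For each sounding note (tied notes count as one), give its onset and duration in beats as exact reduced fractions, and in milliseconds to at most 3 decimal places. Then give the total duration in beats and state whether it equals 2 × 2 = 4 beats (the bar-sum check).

1) 0.0ms=0b +468.75ms=3/4b
2) 468.75ms=3/4b +781.25ms=5/4b
3) 1250.0ms=2b +625.0ms=1b
4) 1875.0ms=3b +312.5ms=1/2b
5) 2187.5ms=7/2b +312.5ms=1/2b
Σ=4b of 4 (96bpm 2/4) — PASS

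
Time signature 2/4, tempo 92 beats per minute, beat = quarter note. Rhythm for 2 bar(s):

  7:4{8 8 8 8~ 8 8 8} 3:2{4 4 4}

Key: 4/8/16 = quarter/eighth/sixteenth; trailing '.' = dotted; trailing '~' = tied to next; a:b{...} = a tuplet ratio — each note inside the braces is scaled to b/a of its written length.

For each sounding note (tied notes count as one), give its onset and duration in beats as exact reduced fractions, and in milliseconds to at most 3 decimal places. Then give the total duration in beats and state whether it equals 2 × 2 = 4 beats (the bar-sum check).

1) 0.0ms=0b +186.335ms=2/7b
2) 186.335ms=2/7b +186.335ms=2/7b
3) 372.671ms=4/7b +186.335ms=2/7b
4) 559.006ms=6/7b +372.671ms=4/7b
5) 931.677ms=10/7b +186.335ms=2/7b
6) 1118.012ms=12/7b +186.335ms=2/7b
7) 1304.348ms=2b +434.783ms=2/3b
8) 1739.13ms=8/3b +434.783ms=2/3b
9) 2173.913ms=10/3b +434.783ms=2/3b
Σ=4b of 4 (92bpm 2/4) — PASS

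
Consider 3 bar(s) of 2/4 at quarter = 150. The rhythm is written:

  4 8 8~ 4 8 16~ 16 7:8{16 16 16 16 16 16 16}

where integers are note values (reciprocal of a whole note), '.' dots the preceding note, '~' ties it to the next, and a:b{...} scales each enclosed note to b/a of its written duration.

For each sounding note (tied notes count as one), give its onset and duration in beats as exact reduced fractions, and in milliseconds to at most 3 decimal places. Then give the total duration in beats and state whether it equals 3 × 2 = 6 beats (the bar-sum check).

1) 0.0ms=0b +400.0ms=1b
2) 400.0ms=1b +200.0ms=1/2b
3) 600.0ms=3/2b +600.0ms=3/2b
4) 1200.0ms=3b +200.0ms=1/2b
5) 1400.0ms=7/2b +200.0ms=1/2b
6) 1600.0ms=4b +114.286ms=2/7b
7) 1714.286ms=30/7b +114.286ms=2/7b
8) 1828.571ms=32/7b +114.286ms=2/7b
9) 1942.857ms=34/7b +114.286ms=2/7b
10) 2057.143ms=36/7b +114.286ms=2/7b
11) 2171.429ms=38/7b +114.286ms=2/7b
12) 2285.714ms=40/7b +114.286ms=2/7b
Σ=6b of 6 (150bpm 2/4) — PASS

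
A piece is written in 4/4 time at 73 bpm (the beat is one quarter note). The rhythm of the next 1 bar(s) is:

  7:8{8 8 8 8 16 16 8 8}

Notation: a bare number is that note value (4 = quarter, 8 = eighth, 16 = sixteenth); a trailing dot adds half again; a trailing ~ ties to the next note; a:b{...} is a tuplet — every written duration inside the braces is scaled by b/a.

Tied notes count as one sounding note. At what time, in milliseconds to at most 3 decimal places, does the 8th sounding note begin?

1. 0.0ms @ 0 + 469.667ms (4/7)
2. 469.667ms @ 4/7 + 469.667ms (4/7)
3. 939.335ms @ 8/7 + 469.667ms (4/7)
4. 1409.002ms @ 12/7 + 469.667ms (4/7)
5. 1878.669ms @ 16/7 + 234.834ms (2/7)
6. 2113.503ms @ 18/7 + 234.834ms (2/7)
7. 2348.337ms @ 20/7 + 469.667ms (4/7)
8. 2818.004ms @ 24/7 + 469.667ms (4/7)

note 8 onset = 24/7b = 2818.004ms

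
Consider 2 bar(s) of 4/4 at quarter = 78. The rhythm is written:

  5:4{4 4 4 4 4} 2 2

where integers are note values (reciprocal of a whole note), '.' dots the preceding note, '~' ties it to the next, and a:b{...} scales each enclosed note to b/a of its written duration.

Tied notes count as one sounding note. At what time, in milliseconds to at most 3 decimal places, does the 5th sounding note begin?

note 5 onset = 16/5b = 2461.538ms

1. 0.0ms @ 0 + 615.385ms (4/5)
2. 615.385ms @ 4/5 + 615.385ms (4/5)
3. 1230.769ms @ 8/5 + 615.385ms (4/5)
4. 1846.154ms @ 12/5 + 615.385ms (4/5)
5. 2461.538ms @ 16/5 + 615.385ms (4/5)
6. 3076.923ms @ 4 + 1538.462ms (2)
7. 4615.385ms @ 6 + 1538.462ms (2)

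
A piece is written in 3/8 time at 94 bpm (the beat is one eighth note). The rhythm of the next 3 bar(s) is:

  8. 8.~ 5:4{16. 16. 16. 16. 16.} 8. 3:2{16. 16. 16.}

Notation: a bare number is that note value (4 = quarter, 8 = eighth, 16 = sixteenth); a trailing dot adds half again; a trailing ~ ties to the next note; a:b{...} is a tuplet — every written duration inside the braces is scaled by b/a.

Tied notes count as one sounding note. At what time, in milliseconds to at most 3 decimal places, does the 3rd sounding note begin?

note 3 onset = 18/5b = 2297.872ms

1. 0.0ms @ 0 + 957.447ms (3/2)
2. 957.447ms @ 3/2 + 1340.426ms (21/10)
3. 2297.872ms @ 18/5 + 382.979ms (3/5)
4. 2680.851ms @ 21/5 + 382.979ms (3/5)
5. 3063.83ms @ 24/5 + 382.979ms (3/5)
6. 3446.809ms @ 27/5 + 382.979ms (3/5)
7. 3829.787ms @ 6 + 957.447ms (3/2)
8. 4787.234ms @ 15/2 + 319.149ms (1/2)
9. 5106.383ms @ 8 + 319.149ms (1/2)
10. 5425.532ms @ 17/2 + 319.149ms (1/2)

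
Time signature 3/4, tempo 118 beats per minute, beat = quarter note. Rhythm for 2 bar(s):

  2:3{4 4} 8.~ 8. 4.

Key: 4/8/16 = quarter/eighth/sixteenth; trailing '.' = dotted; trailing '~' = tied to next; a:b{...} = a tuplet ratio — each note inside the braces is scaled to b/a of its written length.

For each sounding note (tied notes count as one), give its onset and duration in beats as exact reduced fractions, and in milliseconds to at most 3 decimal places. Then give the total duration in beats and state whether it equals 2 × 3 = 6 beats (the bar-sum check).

1) 0.0ms=0b +762.712ms=3/2b
2) 762.712ms=3/2b +762.712ms=3/2b
3) 1525.424ms=3b +762.712ms=3/2b
4) 2288.136ms=9/2b +762.712ms=3/2b
Σ=6b of 6 (118bpm 3/4) — PASS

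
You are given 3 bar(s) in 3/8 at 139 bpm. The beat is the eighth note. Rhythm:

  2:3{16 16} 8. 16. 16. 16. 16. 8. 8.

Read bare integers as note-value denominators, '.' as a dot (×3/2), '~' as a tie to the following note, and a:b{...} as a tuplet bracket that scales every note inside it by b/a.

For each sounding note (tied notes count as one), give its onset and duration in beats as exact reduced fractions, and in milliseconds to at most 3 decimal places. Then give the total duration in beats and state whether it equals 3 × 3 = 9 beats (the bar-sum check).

1) 0.0ms=0b +323.741ms=3/4b
2) 323.741ms=3/4b +323.741ms=3/4b
3) 647.482ms=3/2b +647.482ms=3/2b
4) 1294.964ms=3b +323.741ms=3/4b
5) 1618.705ms=15/4b +323.741ms=3/4b
6) 1942.446ms=9/2b +323.741ms=3/4b
7) 2266.187ms=21/4b +323.741ms=3/4b
8) 2589.928ms=6b +647.482ms=3/2b
9) 3237.41ms=15/2b +647.482ms=3/2b
Σ=9b of 9 (139bpm 3/8) — PASS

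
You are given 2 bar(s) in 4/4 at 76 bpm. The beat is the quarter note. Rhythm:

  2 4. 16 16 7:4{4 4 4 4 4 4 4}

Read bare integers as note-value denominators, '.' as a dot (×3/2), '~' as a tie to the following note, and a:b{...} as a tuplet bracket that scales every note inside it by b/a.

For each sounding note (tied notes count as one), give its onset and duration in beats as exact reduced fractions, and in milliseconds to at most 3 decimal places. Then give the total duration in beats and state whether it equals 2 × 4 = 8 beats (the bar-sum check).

1) 0.0ms=0b +1578.947ms=2b
2) 1578.947ms=2b +1184.211ms=3/2b
3) 2763.158ms=7/2b +197.368ms=1/4b
4) 2960.526ms=15/4b +197.368ms=1/4b
5) 3157.895ms=4b +451.128ms=4/7b
6) 3609.023ms=32/7b +451.128ms=4/7b
7) 4060.15ms=36/7b +451.128ms=4/7b
8) 4511.278ms=40/7b +451.128ms=4/7b
9) 4962.406ms=44/7b +451.128ms=4/7b
10) 5413.534ms=48/7b +451.128ms=4/7b
11) 5864.662ms=52/7b +451.128ms=4/7b
Σ=8b of 8 (76bpm 4/4) — PASS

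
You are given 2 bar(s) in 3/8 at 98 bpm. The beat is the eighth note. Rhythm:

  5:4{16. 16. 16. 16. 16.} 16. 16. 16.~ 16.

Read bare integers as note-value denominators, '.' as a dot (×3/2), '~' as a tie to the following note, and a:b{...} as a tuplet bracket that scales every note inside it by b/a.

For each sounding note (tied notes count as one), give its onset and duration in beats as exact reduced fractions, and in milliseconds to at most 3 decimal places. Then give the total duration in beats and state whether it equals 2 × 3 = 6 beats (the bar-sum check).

1) 0.0ms=0b +367.347ms=3/5b
2) 367.347ms=3/5b +367.347ms=3/5b
3) 734.694ms=6/5b +367.347ms=3/5b
4) 1102.041ms=9/5b +367.347ms=3/5b
5) 1469.388ms=12/5b +367.347ms=3/5b
6) 1836.735ms=3b +459.184ms=3/4b
7) 2295.918ms=15/4b +459.184ms=3/4b
8) 2755.102ms=9/2b +918.367ms=3/2b
Σ=6b of 6 (98bpm 3/8) — PASS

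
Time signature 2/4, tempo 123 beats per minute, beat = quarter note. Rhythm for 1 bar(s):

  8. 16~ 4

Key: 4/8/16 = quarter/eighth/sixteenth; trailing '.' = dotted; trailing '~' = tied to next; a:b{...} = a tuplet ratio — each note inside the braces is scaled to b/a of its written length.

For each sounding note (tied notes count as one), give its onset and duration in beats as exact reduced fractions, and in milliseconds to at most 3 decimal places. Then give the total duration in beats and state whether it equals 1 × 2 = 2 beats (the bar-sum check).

1) 0.0ms=0b +365.854ms=3/4b
2) 365.854ms=3/4b +609.756ms=5/4b
Σ=2b of 2 (123bpm 2/4) — PASS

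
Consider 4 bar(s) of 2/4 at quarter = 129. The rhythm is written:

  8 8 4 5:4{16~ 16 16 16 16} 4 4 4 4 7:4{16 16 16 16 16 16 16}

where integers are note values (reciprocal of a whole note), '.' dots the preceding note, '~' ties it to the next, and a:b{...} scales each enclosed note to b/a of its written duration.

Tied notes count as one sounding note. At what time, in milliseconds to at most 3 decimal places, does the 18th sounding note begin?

1. 0.0ms @ 0 + 232.558ms (1/2)
2. 232.558ms @ 1/2 + 232.558ms (1/2)
3. 465.116ms @ 1 + 465.116ms (1)
4. 930.233ms @ 2 + 186.047ms (2/5)
5. 1116.279ms @ 12/5 + 93.023ms (1/5)
6. 1209.302ms @ 13/5 + 93.023ms (1/5)
7. 1302.326ms @ 14/5 + 93.023ms (1/5)
8. 1395.349ms @ 3 + 465.116ms (1)
9. 1860.465ms @ 4 + 465.116ms (1)
10. 2325.581ms @ 5 + 465.116ms (1)
11. 2790.698ms @ 6 + 465.116ms (1)
12. 3255.814ms @ 7 + 66.445ms (1/7)
13. 3322.259ms @ 50/7 + 66.445ms (1/7)
14. 3388.704ms @ 51/7 + 66.445ms (1/7)
15. 3455.15ms @ 52/7 + 66.445ms (1/7)
16. 3521.595ms @ 53/7 + 66.445ms (1/7)
17. 3588.04ms @ 54/7 + 66.445ms (1/7)
18. 3654.485ms @ 55/7 + 66.445ms (1/7)

note 18 onset = 55/7b = 3654.485ms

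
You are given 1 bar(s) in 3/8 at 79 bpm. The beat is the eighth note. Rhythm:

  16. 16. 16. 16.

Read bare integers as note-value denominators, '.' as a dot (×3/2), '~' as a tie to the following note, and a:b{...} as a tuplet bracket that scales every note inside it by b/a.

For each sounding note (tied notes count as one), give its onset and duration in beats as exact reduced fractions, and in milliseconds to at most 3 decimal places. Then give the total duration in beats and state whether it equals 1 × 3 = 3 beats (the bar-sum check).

1) 0.0ms=0b +569.62ms=3/4b
2) 569.62ms=3/4b +569.62ms=3/4b
3) 1139.241ms=3/2b +569.62ms=3/4b
4) 1708.861ms=9/4b +569.62ms=3/4b
Σ=3b of 3 (79bpm 3/8) — PASS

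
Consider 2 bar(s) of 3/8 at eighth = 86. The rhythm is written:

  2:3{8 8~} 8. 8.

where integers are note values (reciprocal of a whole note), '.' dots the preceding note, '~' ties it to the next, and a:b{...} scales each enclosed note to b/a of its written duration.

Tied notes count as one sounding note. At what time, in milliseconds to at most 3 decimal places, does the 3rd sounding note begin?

1. 0.0ms @ 0 + 1046.512ms (3/2)
2. 1046.512ms @ 3/2 + 2093.023ms (3)
3. 3139.535ms @ 9/2 + 1046.512ms (3/2)

note 3 onset = 9/2b = 3139.535ms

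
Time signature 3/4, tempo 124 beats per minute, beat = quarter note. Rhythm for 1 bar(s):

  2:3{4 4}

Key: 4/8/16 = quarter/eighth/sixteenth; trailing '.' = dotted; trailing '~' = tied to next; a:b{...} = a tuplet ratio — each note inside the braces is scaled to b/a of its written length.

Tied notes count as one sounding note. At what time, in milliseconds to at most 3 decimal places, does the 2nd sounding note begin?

1. 0.0ms @ 0 + 725.806ms (3/2)
2. 725.806ms @ 3/2 + 725.806ms (3/2)

note 2 onset = 3/2b = 725.806ms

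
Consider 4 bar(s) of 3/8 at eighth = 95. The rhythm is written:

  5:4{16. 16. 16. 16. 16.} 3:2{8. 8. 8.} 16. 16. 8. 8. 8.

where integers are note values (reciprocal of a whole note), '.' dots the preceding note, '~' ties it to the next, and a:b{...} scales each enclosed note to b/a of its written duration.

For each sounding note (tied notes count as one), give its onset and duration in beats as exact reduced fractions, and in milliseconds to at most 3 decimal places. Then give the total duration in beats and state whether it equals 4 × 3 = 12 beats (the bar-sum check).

1) 0.0ms=0b +378.947ms=3/5b
2) 378.947ms=3/5b +378.947ms=3/5b
3) 757.895ms=6/5b +378.947ms=3/5b
4) 1136.842ms=9/5b +378.947ms=3/5b
5) 1515.789ms=12/5b +378.947ms=3/5b
6) 1894.737ms=3b +631.579ms=1b
7) 2526.316ms=4b +631.579ms=1b
8) 3157.895ms=5b +631.579ms=1b
9) 3789.474ms=6b +473.684ms=3/4b
10) 4263.158ms=27/4b +473.684ms=3/4b
11) 4736.842ms=15/2b +947.368ms=3/2b
12) 5684.211ms=9b +947.368ms=3/2b
13) 6631.579ms=21/2b +947.368ms=3/2b
Σ=12b of 12 (95bpm 3/8) — PASS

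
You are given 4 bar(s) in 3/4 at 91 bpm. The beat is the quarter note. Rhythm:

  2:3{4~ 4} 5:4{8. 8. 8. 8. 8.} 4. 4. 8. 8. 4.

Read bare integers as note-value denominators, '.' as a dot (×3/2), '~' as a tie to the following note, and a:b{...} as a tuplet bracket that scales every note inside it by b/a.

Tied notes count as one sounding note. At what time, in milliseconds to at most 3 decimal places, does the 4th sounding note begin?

1. 0.0ms @ 0 + 1978.022ms (3)
2. 1978.022ms @ 3 + 395.604ms (3/5)
3. 2373.626ms @ 18/5 + 395.604ms (3/5)
4. 2769.231ms @ 21/5 + 395.604ms (3/5)
5. 3164.835ms @ 24/5 + 395.604ms (3/5)
6. 3560.44ms @ 27/5 + 395.604ms (3/5)
7. 3956.044ms @ 6 + 989.011ms (3/2)
8. 4945.055ms @ 15/2 + 989.011ms (3/2)
9. 5934.066ms @ 9 + 494.505ms (3/4)
10. 6428.571ms @ 39/4 + 494.505ms (3/4)
11. 6923.077ms @ 21/2 + 989.011ms (3/2)

note 4 onset = 21/5b = 2769.231ms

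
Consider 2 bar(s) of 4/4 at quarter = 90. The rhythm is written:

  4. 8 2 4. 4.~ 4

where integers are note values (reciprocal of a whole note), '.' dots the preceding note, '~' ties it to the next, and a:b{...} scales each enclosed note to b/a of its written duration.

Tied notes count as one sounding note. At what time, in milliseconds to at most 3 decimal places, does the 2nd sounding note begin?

note 2 onset = 3/2b = 1000.0ms

1. 0.0ms @ 0 + 1000.0ms (3/2)
2. 1000.0ms @ 3/2 + 333.333ms (1/2)
3. 1333.333ms @ 2 + 1333.333ms (2)
4. 2666.667ms @ 4 + 1000.0ms (3/2)
5. 3666.667ms @ 11/2 + 1666.667ms (5/2)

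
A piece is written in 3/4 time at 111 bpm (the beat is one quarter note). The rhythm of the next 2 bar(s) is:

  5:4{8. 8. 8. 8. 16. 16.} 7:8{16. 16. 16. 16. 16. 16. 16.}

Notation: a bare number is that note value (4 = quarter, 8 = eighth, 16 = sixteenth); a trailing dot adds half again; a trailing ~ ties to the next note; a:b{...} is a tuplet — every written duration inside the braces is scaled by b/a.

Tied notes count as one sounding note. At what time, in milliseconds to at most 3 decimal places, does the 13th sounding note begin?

1. 0.0ms @ 0 + 324.324ms (3/5)
2. 324.324ms @ 3/5 + 324.324ms (3/5)
3. 648.649ms @ 6/5 + 324.324ms (3/5)
4. 972.973ms @ 9/5 + 324.324ms (3/5)
5. 1297.297ms @ 12/5 + 162.162ms (3/10)
6. 1459.459ms @ 27/10 + 162.162ms (3/10)
7. 1621.622ms @ 3 + 231.66ms (3/7)
8. 1853.282ms @ 24/7 + 231.66ms (3/7)
9. 2084.942ms @ 27/7 + 231.66ms (3/7)
10. 2316.602ms @ 30/7 + 231.66ms (3/7)
11. 2548.263ms @ 33/7 + 231.66ms (3/7)
12. 2779.923ms @ 36/7 + 231.66ms (3/7)
13. 3011.583ms @ 39/7 + 231.66ms (3/7)

note 13 onset = 39/7b = 3011.583ms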